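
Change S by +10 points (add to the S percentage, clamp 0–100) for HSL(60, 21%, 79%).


Original S = 21%
Adjustment = +10 percentage points
New S = 21 + (10) = 31
Clamp to [0, 100] → 31
= HSL(60°, 31%, 79%)


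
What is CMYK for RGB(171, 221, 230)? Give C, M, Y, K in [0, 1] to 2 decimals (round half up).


R'=171/255≈0.6706, G'=221/255≈0.8667, B'=230/255≈0.9020
K = 1 - max(R',G',B') = 1 - 230/255 = 25/255 = 0.09803… → 0.10
(1-R'-K)/(1-K) simplifies to (max-R)/max with max = 230:
C = (230-171)/230 = 59/230 = 0.25652… → 0.26
M = (230-221)/230 = 9/230 = 0.03913… → 0.04
Y = (230-230)/230 = 0/230 = 0 → 0.00
= CMYK(0.26, 0.04, 0.00, 0.10)


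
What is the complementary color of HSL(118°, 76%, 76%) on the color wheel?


Complement = opposite side of color wheel = hue + 180°
H' = (118 + 180) mod 360 = 298°
S and L unchanged.
= HSL(298°, 76%, 76%)


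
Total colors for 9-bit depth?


Colors = 2^bits = 2^9
= 512 colors


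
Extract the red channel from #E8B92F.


Color: #E8B92F
R = E8 = 232
G = B9 = 185
B = 2F = 47
Red = 232


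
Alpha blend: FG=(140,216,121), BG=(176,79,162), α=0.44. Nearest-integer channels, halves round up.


C = α×F + (1-α)×B, with 1-α = 0.56
R: 0.44×140 + 0.56×176 = 61.60 + 98.56 = 160.16 → 160
G: 0.44×216 + 0.56×79 = 95.04 + 44.24 = 139.28 → 139
B: 0.44×121 + 0.56×162 = 53.24 + 90.72 = 143.96 → 144
= RGB(160, 139, 144)


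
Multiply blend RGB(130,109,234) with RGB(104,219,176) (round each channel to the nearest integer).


Multiply: C = A×B/255, rounded to nearest integer
R: 130×104/255 = 13520/255 ≈ 53.020 → 53
G: 109×219/255 = 23871/255 ≈ 93.612 → 94
B: 234×176/255 = 41184/255 ≈ 161.506 → 162
= RGB(53, 94, 162)


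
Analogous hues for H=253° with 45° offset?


Base hue: 253°
Left analog: (253 - 45) mod 360 = 208°
Right analog: (253 + 45) mod 360 = 298°
Analogous hues = 208° and 298°


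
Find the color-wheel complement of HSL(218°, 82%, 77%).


Complement = opposite side of color wheel = hue + 180°
H' = (218 + 180) mod 360 = 38°
S and L unchanged.
= HSL(38°, 82%, 77%)


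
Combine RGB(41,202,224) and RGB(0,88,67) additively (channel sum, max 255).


Additive: each channel = min(255, C₁+C₂)
R: 41+0 = 41 → 41
G: 202+88 = 290 → 255
B: 224+67 = 291 → 255
= RGB(41, 255, 255)


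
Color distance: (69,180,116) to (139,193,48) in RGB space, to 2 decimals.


d = √[(R₁-R₂)² + (G₁-G₂)² + (B₁-B₂)²]
d = √[(69-139)² + (180-193)² + (116-48)²]
d = √[4900 + 169 + 4624]
d = √9693
d ≈ 98.45


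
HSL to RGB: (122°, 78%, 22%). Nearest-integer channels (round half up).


H=122°, S=0.78, L=0.22
C = (1-|2L-1|)×S = (1-|-0.56|)×0.78 = 0.3432
H' = H/60 = 122/60 ≈ 2.0333; X = C×(1-|H' mod 2 - 1|) = 0.01144
m = L - C/2 = 0.22 - 0.1716 = 0.0484
Sector ⌊H'⌋ = 2 → (R',G',B') = (0.0, 0.3432, 0.01144)
RGB = ((R'+m)×255, (G'+m)×255, (B'+m)×255) = (12.342, 99.858, 15.2592)
Round half up → RGB(12, 100, 15)


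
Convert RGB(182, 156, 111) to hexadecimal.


R = 182 → B6 (hex)
G = 156 → 9C (hex)
B = 111 → 6F (hex)
Hex = #B69C6F


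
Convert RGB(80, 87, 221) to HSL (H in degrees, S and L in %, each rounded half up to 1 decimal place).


Normalize: R'=80/255≈0.3137, G'=87/255≈0.3412, B'=221/255≈0.8667
Max=221/255, Min=80/255, Δ=Max-Min=141/255
L = (Max+Min)/2 = (221+80)/510 = 301/510 = 0.59019… → L = 59.0%
L > 0.5 → S = Δ/(2-Max-Min) = 141/(510-221-80) = 141/209 = 0.67464… → S = 67.5%
(the 1/255 factors cancel in S and H, so raw channel differences can be used)
Max is B' → H = 60 × ((R-G)/Δ + 4) = 60 × ((80-87)/141 + 4)
  -7/141 + 4 = -0.0496… + 4 = 3.9503…
  H = 60 × 3.9503… = 237.021…° → H = 237.0°
= HSL(237.0°, 67.5%, 59.0%)


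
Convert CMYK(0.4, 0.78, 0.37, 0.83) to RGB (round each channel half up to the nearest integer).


R = 255 × (1-C) × (1-K) = 255 × 0.60 × 0.17 = 26.01 → 26
G = 255 × (1-M) × (1-K) = 255 × 0.22 × 0.17 = 9.537 → 10
B = 255 × (1-Y) × (1-K) = 255 × 0.63 × 0.17 = 27.3105 → 27
= RGB(26, 10, 27)


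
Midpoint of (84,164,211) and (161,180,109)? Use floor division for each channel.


Midpoint: each channel = ⌊(C₁+C₂)/2⌋
R: ⌊(84+161)/2⌋ = 122
G: ⌊(164+180)/2⌋ = 172
B: ⌊(211+109)/2⌋ = 160
= RGB(122, 172, 160)


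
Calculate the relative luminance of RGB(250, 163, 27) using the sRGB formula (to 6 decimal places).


Linearize each channel (sRGB transfer function): c = v/255; c_lin = c/12.92 if c ≤ 0.04045, else ((c+0.055)/1.055)^2.4
  R: 250/255 ≈ 0.980392 > 0.04045 → ((0.980392+0.055)/1.055)^2.4 ≈ 0.955973
  G: 163/255 ≈ 0.639216 > 0.04045 → ((0.639216+0.055)/1.055)^2.4 ≈ 0.366253
  B: 27/255 ≈ 0.105882 > 0.04045 → ((0.105882+0.055)/1.055)^2.4 ≈ 0.010960
R_lin = 0.955973, G_lin = 0.366253, B_lin = 0.010960
L = 0.2126×R + 0.7152×G + 0.0722×B
L = 0.2126×0.955973 + 0.7152×0.366253 + 0.0722×0.010960
L ≈ 0.465975


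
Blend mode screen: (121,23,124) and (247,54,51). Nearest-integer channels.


Screen: C = 255 - (255-A)×(255-B)/255, rounded to nearest integer
R: 255 - (255-121)×(255-247)/255 = 255 - 1072/255 ≈ 255 - 4.204 = 250.796 → 251
G: 255 - (255-23)×(255-54)/255 = 255 - 46632/255 ≈ 255 - 182.871 = 72.129 → 72
B: 255 - (255-124)×(255-51)/255 = 255 - 26724/255 ≈ 255 - 104.800 = 150.200 → 150
= RGB(251, 72, 150)


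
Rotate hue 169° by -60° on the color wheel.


New hue = (H + rotation) mod 360
New hue = (169 -60) mod 360
= 109 mod 360
= 109°


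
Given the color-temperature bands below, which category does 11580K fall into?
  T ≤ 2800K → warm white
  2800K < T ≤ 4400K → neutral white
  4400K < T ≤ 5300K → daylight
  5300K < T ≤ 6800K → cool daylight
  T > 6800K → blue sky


Temperature: 11580K
11580K > 6800K → blue sky
Classification: blue sky


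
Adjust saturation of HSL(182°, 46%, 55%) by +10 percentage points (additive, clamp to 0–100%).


Original S = 46%
Adjustment = +10 percentage points
New S = 46 + (10) = 56
Clamp to [0, 100] → 56
= HSL(182°, 56%, 55%)


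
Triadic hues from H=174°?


Triadic: equally spaced at 120° intervals
H1 = 174°
H2 = (174 + 120) mod 360 = 294°
H3 = (174 + 240) mod 360 = 54°
Triadic = 174°, 294°, 54°


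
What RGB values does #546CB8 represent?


54 → 84 (R)
6C → 108 (G)
B8 → 184 (B)
= RGB(84, 108, 184)


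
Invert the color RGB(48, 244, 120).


Invert: (255-R, 255-G, 255-B)
R: 255-48 = 207
G: 255-244 = 11
B: 255-120 = 135
= RGB(207, 11, 135)


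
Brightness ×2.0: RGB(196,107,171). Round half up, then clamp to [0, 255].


Multiply each channel by 2.0, round half up, clamp to [0, 255]
R: 196×2.0 = 392 → clamp → 255
G: 107×2.0 = 214
B: 171×2.0 = 342 → clamp → 255
= RGB(255, 214, 255)


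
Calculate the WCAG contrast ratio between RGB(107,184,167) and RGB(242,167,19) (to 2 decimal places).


Linearize each sRGB channel c=v/255: c/12.92 if c ≤ 0.04045 else ((c+0.055)/1.055)^2.4
L = 0.2126×R_lin + 0.7152×G_lin + 0.0722×B_lin
Color 1 (107,184,167):
  R=107: 107/255≈0.4196 > 0.04045 → ((0.4196+0.055)/1.055)^2.4 ≈ 0.14703
  G=184: 184/255≈0.7216 > 0.04045 → ((0.7216+0.055)/1.055)^2.4 ≈ 0.47932
  B=167: 167/255≈0.6549 > 0.04045 → ((0.6549+0.055)/1.055)^2.4 ≈ 0.38643
  L1 = 0.2126×0.14703 + 0.7152×0.47932 + 0.0722×0.38643 ≈ 0.40197
Color 2 (242,167,19):
  R=242: 242/255≈0.9490 > 0.04045 → ((0.9490+0.055)/1.055)^2.4 ≈ 0.88792
  G=167: 167/255≈0.6549 > 0.04045 → ((0.6549+0.055)/1.055)^2.4 ≈ 0.38643
  B=19: 19/255≈0.0745 > 0.04045 → ((0.0745+0.055)/1.055)^2.4 ≈ 0.00651
  L2 = 0.2126×0.88792 + 0.7152×0.38643 + 0.0722×0.00651 ≈ 0.46562
Lighter = 0.46562, Darker = 0.40197
Ratio = (L_lighter + 0.05) / (L_darker + 0.05)
Ratio = (0.46562 + 0.05) / (0.40197 + 0.05) = 0.51562 / 0.45197 ≈ 1.1408
Ratio ≈ 1.14:1


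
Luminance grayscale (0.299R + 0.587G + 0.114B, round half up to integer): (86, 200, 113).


Gray = 0.299×R + 0.587×G + 0.114×B
Gray = 0.299×86 + 0.587×200 + 0.114×113
Gray = 25.714 + 117.400 + 12.882
Gray = 155.996 → round half up → 156
Gray = 156


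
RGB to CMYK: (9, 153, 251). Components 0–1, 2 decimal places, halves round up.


R'=9/255≈0.0353, G'=153/255≈0.6000, B'=251/255≈0.9843
K = 1 - max(R',G',B') = 1 - 251/255 = 4/255 = 0.01568… → 0.02
(1-R'-K)/(1-K) simplifies to (max-R)/max with max = 251:
C = (251-9)/251 = 242/251 = 0.96414… → 0.96
M = (251-153)/251 = 98/251 = 0.39043… → 0.39
Y = (251-251)/251 = 0/251 = 0 → 0.00
= CMYK(0.96, 0.39, 0.00, 0.02)


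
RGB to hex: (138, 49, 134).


R = 138 → 8A (hex)
G = 49 → 31 (hex)
B = 134 → 86 (hex)
Hex = #8A3186


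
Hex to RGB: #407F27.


40 → 64 (R)
7F → 127 (G)
27 → 39 (B)
= RGB(64, 127, 39)


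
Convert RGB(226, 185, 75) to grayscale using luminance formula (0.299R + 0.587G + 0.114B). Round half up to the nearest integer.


Gray = 0.299×R + 0.587×G + 0.114×B
Gray = 0.299×226 + 0.587×185 + 0.114×75
Gray = 67.574 + 108.595 + 8.550
Gray = 184.719 → round half up → 185
Gray = 185


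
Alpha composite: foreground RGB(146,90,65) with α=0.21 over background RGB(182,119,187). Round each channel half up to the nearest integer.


C = α×F + (1-α)×B, with 1-α = 0.79
R: 0.21×146 + 0.79×182 = 30.66 + 143.78 = 174.44 → 174
G: 0.21×90 + 0.79×119 = 18.90 + 94.01 = 112.91 → 113
B: 0.21×65 + 0.79×187 = 13.65 + 147.73 = 161.38 → 161
= RGB(174, 113, 161)


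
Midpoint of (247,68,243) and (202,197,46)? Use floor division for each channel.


Midpoint: each channel = ⌊(C₁+C₂)/2⌋
R: ⌊(247+202)/2⌋ = 224
G: ⌊(68+197)/2⌋ = 132
B: ⌊(243+46)/2⌋ = 144
= RGB(224, 132, 144)


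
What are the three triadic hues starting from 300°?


Triadic: equally spaced at 120° intervals
H1 = 300°
H2 = (300 + 120) mod 360 = 60°
H3 = (300 + 240) mod 360 = 180°
Triadic = 300°, 60°, 180°


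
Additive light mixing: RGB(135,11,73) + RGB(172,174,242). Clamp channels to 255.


Additive: each channel = min(255, C₁+C₂)
R: 135+172 = 307 → 255
G: 11+174 = 185 → 185
B: 73+242 = 315 → 255
= RGB(255, 185, 255)


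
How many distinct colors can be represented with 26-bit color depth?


Colors = 2^bits = 2^26
= 67,108,864 colors


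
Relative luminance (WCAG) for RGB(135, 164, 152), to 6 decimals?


Linearize each channel (sRGB transfer function): c = v/255; c_lin = c/12.92 if c ≤ 0.04045, else ((c+0.055)/1.055)^2.4
  R: 135/255 ≈ 0.529412 > 0.04045 → ((0.529412+0.055)/1.055)^2.4 ≈ 0.242281
  G: 164/255 ≈ 0.643137 > 0.04045 → ((0.643137+0.055)/1.055)^2.4 ≈ 0.371238
  B: 152/255 ≈ 0.596078 > 0.04045 → ((0.596078+0.055)/1.055)^2.4 ≈ 0.313989
R_lin = 0.242281, G_lin = 0.371238, B_lin = 0.313989
L = 0.2126×R + 0.7152×G + 0.0722×B
L = 0.2126×0.242281 + 0.7152×0.371238 + 0.0722×0.313989
L ≈ 0.339688


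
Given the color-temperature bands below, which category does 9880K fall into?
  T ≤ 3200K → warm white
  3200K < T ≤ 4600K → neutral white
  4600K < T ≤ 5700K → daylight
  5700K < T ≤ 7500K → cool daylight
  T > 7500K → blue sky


Temperature: 9880K
9880K > 7500K → blue sky
Classification: blue sky


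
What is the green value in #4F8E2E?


Color: #4F8E2E
R = 4F = 79
G = 8E = 142
B = 2E = 46
Green = 142


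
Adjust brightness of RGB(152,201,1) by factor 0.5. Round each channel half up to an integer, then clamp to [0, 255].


Multiply each channel by 0.5, round half up, clamp to [0, 255]
R: 152×0.5 = 76
G: 201×0.5 = 100.5 → round → 101
B: 1×0.5 = 0.5 → round → 1
= RGB(76, 101, 1)


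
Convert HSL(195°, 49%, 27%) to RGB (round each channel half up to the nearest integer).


H=195°, S=0.49, L=0.27
C = (1-|2L-1|)×S = (1-|-0.46|)×0.49 = 0.2646
H' = H/60 = 195/60 ≈ 3.2500; X = C×(1-|H' mod 2 - 1|) = 0.19845
m = L - C/2 = 0.27 - 0.1323 = 0.1377
Sector ⌊H'⌋ = 3 → (R',G',B') = (0.0, 0.19845, 0.2646)
RGB = ((R'+m)×255, (G'+m)×255, (B'+m)×255) = (35.1135, 85.71825, 102.5865)
Round half up → RGB(35, 86, 103)


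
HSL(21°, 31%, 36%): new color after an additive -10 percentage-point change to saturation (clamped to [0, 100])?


Original S = 31%
Adjustment = -10 percentage points
New S = 31 + (-10) = 21
Clamp to [0, 100] → 21
= HSL(21°, 21%, 36%)


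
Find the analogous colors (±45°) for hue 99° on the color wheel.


Base hue: 99°
Left analog: (99 - 45) mod 360 = 54°
Right analog: (99 + 45) mod 360 = 144°
Analogous hues = 54° and 144°


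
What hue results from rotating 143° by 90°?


New hue = (H + rotation) mod 360
New hue = (143 + 90) mod 360
= 233 mod 360
= 233°


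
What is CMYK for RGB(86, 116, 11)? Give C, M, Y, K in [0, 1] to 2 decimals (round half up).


R'=86/255≈0.3373, G'=116/255≈0.4549, B'=11/255≈0.0431
K = 1 - max(R',G',B') = 1 - 116/255 = 139/255 = 0.54509… → 0.55
(1-R'-K)/(1-K) simplifies to (max-R)/max with max = 116:
C = (116-86)/116 = 30/116 = 0.25862… → 0.26
M = (116-116)/116 = 0/116 = 0 → 0.00
Y = (116-11)/116 = 105/116 = 0.90517… → 0.91
= CMYK(0.26, 0.00, 0.91, 0.55)


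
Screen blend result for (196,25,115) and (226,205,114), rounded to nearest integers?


Screen: C = 255 - (255-A)×(255-B)/255, rounded to nearest integer
R: 255 - (255-196)×(255-226)/255 = 255 - 1711/255 ≈ 255 - 6.710 = 248.290 → 248
G: 255 - (255-25)×(255-205)/255 = 255 - 11500/255 ≈ 255 - 45.098 = 209.902 → 210
B: 255 - (255-115)×(255-114)/255 = 255 - 19740/255 ≈ 255 - 77.412 = 177.588 → 178
= RGB(248, 210, 178)


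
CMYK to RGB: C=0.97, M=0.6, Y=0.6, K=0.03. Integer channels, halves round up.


R = 255 × (1-C) × (1-K) = 255 × 0.03 × 0.97 = 7.4205 → 7
G = 255 × (1-M) × (1-K) = 255 × 0.40 × 0.97 = 98.94 → 99
B = 255 × (1-Y) × (1-K) = 255 × 0.40 × 0.97 = 98.94 → 99
= RGB(7, 99, 99)


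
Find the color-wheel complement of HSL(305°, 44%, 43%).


Complement = opposite side of color wheel = hue + 180°
H' = (305 + 180) mod 360 = 125°
S and L unchanged.
= HSL(125°, 44%, 43%)


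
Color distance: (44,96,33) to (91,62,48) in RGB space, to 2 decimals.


d = √[(R₁-R₂)² + (G₁-G₂)² + (B₁-B₂)²]
d = √[(44-91)² + (96-62)² + (33-48)²]
d = √[2209 + 1156 + 225]
d = √3590
d ≈ 59.92


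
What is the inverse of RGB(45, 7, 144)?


Invert: (255-R, 255-G, 255-B)
R: 255-45 = 210
G: 255-7 = 248
B: 255-144 = 111
= RGB(210, 248, 111)


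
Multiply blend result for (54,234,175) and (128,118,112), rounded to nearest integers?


Multiply: C = A×B/255, rounded to nearest integer
R: 54×128/255 = 6912/255 ≈ 27.106 → 27
G: 234×118/255 = 27612/255 ≈ 108.282 → 108
B: 175×112/255 = 19600/255 ≈ 76.863 → 77
= RGB(27, 108, 77)


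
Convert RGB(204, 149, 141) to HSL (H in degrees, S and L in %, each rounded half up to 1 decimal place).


Normalize: R'=204/255≈0.8000, G'=149/255≈0.5843, B'=141/255≈0.5529
Max=204/255, Min=141/255, Δ=Max-Min=63/255
L = (Max+Min)/2 = (204+141)/510 = 345/510 = 0.67647… → L = 67.6%
L > 0.5 → S = Δ/(2-Max-Min) = 63/(510-204-141) = 63/165 = 0.38181… → S = 38.2%
(the 1/255 factors cancel in S and H, so raw channel differences can be used)
Max is R' → H = 60 × (((G-B)/Δ) mod 6) = 60 × (((149-141)/63) mod 6)
  8/63 = 0.1269…
  H = 60 × 0.1269… = 7.619…° → H = 7.6°
= HSL(7.6°, 38.2%, 67.6%)


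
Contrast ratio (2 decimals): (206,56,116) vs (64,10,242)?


Linearize each sRGB channel c=v/255: c/12.92 if c ≤ 0.04045 else ((c+0.055)/1.055)^2.4
L = 0.2126×R_lin + 0.7152×G_lin + 0.0722×B_lin
Color 1 (206,56,116):
  R=206: 206/255≈0.8078 > 0.04045 → ((0.8078+0.055)/1.055)^2.4 ≈ 0.61721
  G=56: 56/255≈0.2196 > 0.04045 → ((0.2196+0.055)/1.055)^2.4 ≈ 0.03955
  B=116: 116/255≈0.4549 > 0.04045 → ((0.4549+0.055)/1.055)^2.4 ≈ 0.17465
  L1 = 0.2126×0.61721 + 0.7152×0.03955 + 0.0722×0.17465 ≈ 0.17211
Color 2 (64,10,242):
  R=64: 64/255≈0.2510 > 0.04045 → ((0.2510+0.055)/1.055)^2.4 ≈ 0.05127
  G=10: 10/255≈0.0392 ≤ 0.04045 → 0.0392/12.92 ≈ 0.00304
  B=242: 242/255≈0.9490 > 0.04045 → ((0.9490+0.055)/1.055)^2.4 ≈ 0.88792
  L2 = 0.2126×0.05127 + 0.7152×0.00304 + 0.0722×0.88792 ≈ 0.07718
Lighter = 0.17211, Darker = 0.07718
Ratio = (L_lighter + 0.05) / (L_darker + 0.05)
Ratio = (0.17211 + 0.05) / (0.07718 + 0.05) = 0.22211 / 0.12718 ≈ 1.7464
Ratio ≈ 1.75:1


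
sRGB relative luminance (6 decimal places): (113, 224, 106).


Linearize each channel (sRGB transfer function): c = v/255; c_lin = c/12.92 if c ≤ 0.04045, else ((c+0.055)/1.055)^2.4
  R: 113/255 ≈ 0.443137 > 0.04045 → ((0.443137+0.055)/1.055)^2.4 ≈ 0.165132
  G: 224/255 ≈ 0.878431 > 0.04045 → ((0.878431+0.055)/1.055)^2.4 ≈ 0.745404
  B: 106/255 ≈ 0.415686 > 0.04045 → ((0.415686+0.055)/1.055)^2.4 ≈ 0.144128
R_lin = 0.165132, G_lin = 0.745404, B_lin = 0.144128
L = 0.2126×R + 0.7152×G + 0.0722×B
L = 0.2126×0.165132 + 0.7152×0.745404 + 0.0722×0.144128
L ≈ 0.578626


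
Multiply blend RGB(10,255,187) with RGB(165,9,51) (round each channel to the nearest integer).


Multiply: C = A×B/255, rounded to nearest integer
R: 10×165/255 = 1650/255 ≈ 6.471 → 6
G: 255×9/255 = 2295/255 ≈ 9.000 → 9
B: 187×51/255 = 9537/255 ≈ 37.400 → 37
= RGB(6, 9, 37)


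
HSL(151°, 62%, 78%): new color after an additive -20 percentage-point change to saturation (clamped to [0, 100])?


Original S = 62%
Adjustment = -20 percentage points
New S = 62 + (-20) = 42
Clamp to [0, 100] → 42
= HSL(151°, 42%, 78%)


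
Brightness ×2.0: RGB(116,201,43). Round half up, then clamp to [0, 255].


Multiply each channel by 2.0, round half up, clamp to [0, 255]
R: 116×2.0 = 232
G: 201×2.0 = 402 → clamp → 255
B: 43×2.0 = 86
= RGB(232, 255, 86)


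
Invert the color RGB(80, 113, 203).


Invert: (255-R, 255-G, 255-B)
R: 255-80 = 175
G: 255-113 = 142
B: 255-203 = 52
= RGB(175, 142, 52)


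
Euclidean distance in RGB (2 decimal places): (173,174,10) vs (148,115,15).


d = √[(R₁-R₂)² + (G₁-G₂)² + (B₁-B₂)²]
d = √[(173-148)² + (174-115)² + (10-15)²]
d = √[625 + 3481 + 25]
d = √4131
d ≈ 64.27


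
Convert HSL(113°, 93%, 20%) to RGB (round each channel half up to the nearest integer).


H=113°, S=0.93, L=0.20
C = (1-|2L-1|)×S = (1-|-0.60|)×0.93 = 0.372
H' = H/60 = 113/60 ≈ 1.8833; X = C×(1-|H' mod 2 - 1|) = 0.0434
m = L - C/2 = 0.20 - 0.186 = 0.014
Sector ⌊H'⌋ = 1 → (R',G',B') = (0.0434, 0.372, 0.0)
RGB = ((R'+m)×255, (G'+m)×255, (B'+m)×255) = (14.637, 98.43, 3.57)
Round half up → RGB(15, 98, 4)


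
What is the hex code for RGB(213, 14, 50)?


R = 213 → D5 (hex)
G = 14 → 0E (hex)
B = 50 → 32 (hex)
Hex = #D50E32


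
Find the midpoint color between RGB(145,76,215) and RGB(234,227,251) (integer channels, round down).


Midpoint: each channel = ⌊(C₁+C₂)/2⌋
R: ⌊(145+234)/2⌋ = 189
G: ⌊(76+227)/2⌋ = 151
B: ⌊(215+251)/2⌋ = 233
= RGB(189, 151, 233)


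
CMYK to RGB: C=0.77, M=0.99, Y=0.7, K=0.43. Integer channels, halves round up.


R = 255 × (1-C) × (1-K) = 255 × 0.23 × 0.57 = 33.4305 → 33
G = 255 × (1-M) × (1-K) = 255 × 0.01 × 0.57 = 1.4535 → 1
B = 255 × (1-Y) × (1-K) = 255 × 0.30 × 0.57 = 43.605 → 44
= RGB(33, 1, 44)


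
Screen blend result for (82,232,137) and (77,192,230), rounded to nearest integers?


Screen: C = 255 - (255-A)×(255-B)/255, rounded to nearest integer
R: 255 - (255-82)×(255-77)/255 = 255 - 30794/255 ≈ 255 - 120.761 = 134.239 → 134
G: 255 - (255-232)×(255-192)/255 = 255 - 1449/255 ≈ 255 - 5.682 = 249.318 → 249
B: 255 - (255-137)×(255-230)/255 = 255 - 2950/255 ≈ 255 - 11.569 = 243.431 → 243
= RGB(134, 249, 243)


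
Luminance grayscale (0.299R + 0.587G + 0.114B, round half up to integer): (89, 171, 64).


Gray = 0.299×R + 0.587×G + 0.114×B
Gray = 0.299×89 + 0.587×171 + 0.114×64
Gray = 26.611 + 100.377 + 7.296
Gray = 134.284 → round half up → 134
Gray = 134


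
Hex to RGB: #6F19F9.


6F → 111 (R)
19 → 25 (G)
F9 → 249 (B)
= RGB(111, 25, 249)


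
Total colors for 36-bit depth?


Colors = 2^bits = 2^36
= 68,719,476,736 colors


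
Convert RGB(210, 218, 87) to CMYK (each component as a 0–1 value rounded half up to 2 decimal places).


R'=210/255≈0.8235, G'=218/255≈0.8549, B'=87/255≈0.3412
K = 1 - max(R',G',B') = 1 - 218/255 = 37/255 = 0.14509… → 0.15
(1-R'-K)/(1-K) simplifies to (max-R)/max with max = 218:
C = (218-210)/218 = 8/218 = 0.03669… → 0.04
M = (218-218)/218 = 0/218 = 0 → 0.00
Y = (218-87)/218 = 131/218 = 0.60091… → 0.60
= CMYK(0.04, 0.00, 0.60, 0.15)


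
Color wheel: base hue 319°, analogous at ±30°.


Base hue: 319°
Left analog: (319 - 30) mod 360 = 289°
Right analog: (319 + 30) mod 360 = 349°
Analogous hues = 289° and 349°


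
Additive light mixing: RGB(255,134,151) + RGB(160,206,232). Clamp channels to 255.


Additive: each channel = min(255, C₁+C₂)
R: 255+160 = 415 → 255
G: 134+206 = 340 → 255
B: 151+232 = 383 → 255
= RGB(255, 255, 255)


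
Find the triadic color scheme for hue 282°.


Triadic: equally spaced at 120° intervals
H1 = 282°
H2 = (282 + 120) mod 360 = 42°
H3 = (282 + 240) mod 360 = 162°
Triadic = 282°, 42°, 162°


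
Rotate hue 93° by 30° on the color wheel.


New hue = (H + rotation) mod 360
New hue = (93 + 30) mod 360
= 123 mod 360
= 123°


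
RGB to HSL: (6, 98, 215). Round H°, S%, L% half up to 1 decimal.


Normalize: R'=6/255≈0.0235, G'=98/255≈0.3843, B'=215/255≈0.8431
Max=215/255, Min=6/255, Δ=Max-Min=209/255
L = (Max+Min)/2 = (215+6)/510 = 221/510 = 0.43333… → L = 43.3%
L ≤ 0.5 → S = Δ/(Max+Min) = 209/(215+6) = 209/221 = 0.94570… → S = 94.6%
(the 1/255 factors cancel in S and H, so raw channel differences can be used)
Max is B' → H = 60 × ((R-G)/Δ + 4) = 60 × ((6-98)/209 + 4)
  -92/209 + 4 = -0.4401… + 4 = 3.5598…
  H = 60 × 3.5598… = 213.588…° → H = 213.6°
= HSL(213.6°, 94.6%, 43.3%)


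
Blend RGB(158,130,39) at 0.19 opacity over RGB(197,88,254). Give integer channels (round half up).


C = α×F + (1-α)×B, with 1-α = 0.81
R: 0.19×158 + 0.81×197 = 30.02 + 159.57 = 189.59 → 190
G: 0.19×130 + 0.81×88 = 24.70 + 71.28 = 95.98 → 96
B: 0.19×39 + 0.81×254 = 7.41 + 205.74 = 213.15 → 213
= RGB(190, 96, 213)


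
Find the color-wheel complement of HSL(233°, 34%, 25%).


Complement = opposite side of color wheel = hue + 180°
H' = (233 + 180) mod 360 = 53°
S and L unchanged.
= HSL(53°, 34%, 25%)


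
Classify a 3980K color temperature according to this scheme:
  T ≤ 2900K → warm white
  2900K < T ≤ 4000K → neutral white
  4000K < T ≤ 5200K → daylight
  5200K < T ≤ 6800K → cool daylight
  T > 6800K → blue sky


Temperature: 3980K
2900K < 3980K ≤ 4000K → neutral white
Classification: neutral white


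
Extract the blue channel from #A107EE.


Color: #A107EE
R = A1 = 161
G = 07 = 7
B = EE = 238
Blue = 238


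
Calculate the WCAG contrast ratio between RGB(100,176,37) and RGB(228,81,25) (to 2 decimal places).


Linearize each sRGB channel c=v/255: c/12.92 if c ≤ 0.04045 else ((c+0.055)/1.055)^2.4
L = 0.2126×R_lin + 0.7152×G_lin + 0.0722×B_lin
Color 1 (100,176,37):
  R=100: 100/255≈0.3922 > 0.04045 → ((0.3922+0.055)/1.055)^2.4 ≈ 0.12744
  G=176: 176/255≈0.6902 > 0.04045 → ((0.6902+0.055)/1.055)^2.4 ≈ 0.43415
  B=37: 37/255≈0.1451 > 0.04045 → ((0.1451+0.055)/1.055)^2.4 ≈ 0.01850
  L1 = 0.2126×0.12744 + 0.7152×0.43415 + 0.0722×0.01850 ≈ 0.33894
Color 2 (228,81,25):
  R=228: 228/255≈0.8941 > 0.04045 → ((0.8941+0.055)/1.055)^2.4 ≈ 0.77582
  G=81: 81/255≈0.3176 > 0.04045 → ((0.3176+0.055)/1.055)^2.4 ≈ 0.08228
  B=25: 25/255≈0.0980 > 0.04045 → ((0.0980+0.055)/1.055)^2.4 ≈ 0.00972
  L2 = 0.2126×0.77582 + 0.7152×0.08228 + 0.0722×0.00972 ≈ 0.22449
Lighter = 0.33894, Darker = 0.22449
Ratio = (L_lighter + 0.05) / (L_darker + 0.05)
Ratio = (0.33894 + 0.05) / (0.22449 + 0.05) = 0.38894 / 0.27449 ≈ 1.4169
Ratio ≈ 1.42:1


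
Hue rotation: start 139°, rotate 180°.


New hue = (H + rotation) mod 360
New hue = (139 + 180) mod 360
= 319 mod 360
= 319°


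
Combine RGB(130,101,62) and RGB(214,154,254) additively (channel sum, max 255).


Additive: each channel = min(255, C₁+C₂)
R: 130+214 = 344 → 255
G: 101+154 = 255 → 255
B: 62+254 = 316 → 255
= RGB(255, 255, 255)


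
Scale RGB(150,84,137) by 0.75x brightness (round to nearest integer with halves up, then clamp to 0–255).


Multiply each channel by 0.75, round half up, clamp to [0, 255]
R: 150×0.75 = 112.5 → round → 113
G: 84×0.75 = 63
B: 137×0.75 = 102.75 → round → 103
= RGB(113, 63, 103)


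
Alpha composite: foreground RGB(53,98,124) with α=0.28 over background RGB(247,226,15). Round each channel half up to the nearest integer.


C = α×F + (1-α)×B, with 1-α = 0.72
R: 0.28×53 + 0.72×247 = 14.84 + 177.84 = 192.68 → 193
G: 0.28×98 + 0.72×226 = 27.44 + 162.72 = 190.16 → 190
B: 0.28×124 + 0.72×15 = 34.72 + 10.80 = 45.52 → 46
= RGB(193, 190, 46)


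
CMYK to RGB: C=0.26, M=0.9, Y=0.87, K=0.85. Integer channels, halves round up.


R = 255 × (1-C) × (1-K) = 255 × 0.74 × 0.15 = 28.305 → 28
G = 255 × (1-M) × (1-K) = 255 × 0.10 × 0.15 = 3.825 → 4
B = 255 × (1-Y) × (1-K) = 255 × 0.13 × 0.15 = 4.9725 → 5
= RGB(28, 4, 5)


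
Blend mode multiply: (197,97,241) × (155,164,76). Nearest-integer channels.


Multiply: C = A×B/255, rounded to nearest integer
R: 197×155/255 = 30535/255 ≈ 119.745 → 120
G: 97×164/255 = 15908/255 ≈ 62.384 → 62
B: 241×76/255 = 18316/255 ≈ 71.827 → 72
= RGB(120, 62, 72)


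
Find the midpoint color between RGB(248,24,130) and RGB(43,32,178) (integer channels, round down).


Midpoint: each channel = ⌊(C₁+C₂)/2⌋
R: ⌊(248+43)/2⌋ = 145
G: ⌊(24+32)/2⌋ = 28
B: ⌊(130+178)/2⌋ = 154
= RGB(145, 28, 154)


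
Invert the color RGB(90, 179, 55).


Invert: (255-R, 255-G, 255-B)
R: 255-90 = 165
G: 255-179 = 76
B: 255-55 = 200
= RGB(165, 76, 200)


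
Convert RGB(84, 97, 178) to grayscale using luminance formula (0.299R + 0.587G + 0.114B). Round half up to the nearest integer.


Gray = 0.299×R + 0.587×G + 0.114×B
Gray = 0.299×84 + 0.587×97 + 0.114×178
Gray = 25.116 + 56.939 + 20.292
Gray = 102.347 → round half up → 102
Gray = 102


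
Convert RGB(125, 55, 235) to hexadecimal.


R = 125 → 7D (hex)
G = 55 → 37 (hex)
B = 235 → EB (hex)
Hex = #7D37EB


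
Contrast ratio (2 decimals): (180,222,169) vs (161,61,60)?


Linearize each sRGB channel c=v/255: c/12.92 if c ≤ 0.04045 else ((c+0.055)/1.055)^2.4
L = 0.2126×R_lin + 0.7152×G_lin + 0.0722×B_lin
Color 1 (180,222,169):
  R=180: 180/255≈0.7059 > 0.04045 → ((0.7059+0.055)/1.055)^2.4 ≈ 0.45641
  G=222: 222/255≈0.8706 > 0.04045 → ((0.8706+0.055)/1.055)^2.4 ≈ 0.73046
  B=169: 169/255≈0.6627 > 0.04045 → ((0.6627+0.055)/1.055)^2.4 ≈ 0.39676
  L1 = 0.2126×0.45641 + 0.7152×0.73046 + 0.0722×0.39676 ≈ 0.64810
Color 2 (161,61,60):
  R=161: 161/255≈0.6314 > 0.04045 → ((0.6314+0.055)/1.055)^2.4 ≈ 0.35640
  G=61: 61/255≈0.2392 > 0.04045 → ((0.2392+0.055)/1.055)^2.4 ≈ 0.04667
  B=60: 60/255≈0.2353 > 0.04045 → ((0.2353+0.055)/1.055)^2.4 ≈ 0.04519
  L2 = 0.2126×0.35640 + 0.7152×0.04667 + 0.0722×0.04519 ≈ 0.11241
Lighter = 0.64810, Darker = 0.11241
Ratio = (L_lighter + 0.05) / (L_darker + 0.05)
Ratio = (0.64810 + 0.05) / (0.11241 + 0.05) = 0.69810 / 0.16241 ≈ 4.2985
Ratio ≈ 4.30:1


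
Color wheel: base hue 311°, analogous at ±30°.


Base hue: 311°
Left analog: (311 - 30) mod 360 = 281°
Right analog: (311 + 30) mod 360 = 341°
Analogous hues = 281° and 341°


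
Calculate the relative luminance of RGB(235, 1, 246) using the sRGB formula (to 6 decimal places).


Linearize each channel (sRGB transfer function): c = v/255; c_lin = c/12.92 if c ≤ 0.04045, else ((c+0.055)/1.055)^2.4
  R: 235/255 ≈ 0.921569 > 0.04045 → ((0.921569+0.055)/1.055)^2.4 ≈ 0.830770
  G: 1/255 ≈ 0.003922 ≤ 0.04045 → 0.003922/12.92 ≈ 0.000304
  B: 246/255 ≈ 0.964706 > 0.04045 → ((0.964706+0.055)/1.055)^2.4 ≈ 0.921582
R_lin = 0.830770, G_lin = 0.000304, B_lin = 0.921582
L = 0.2126×R + 0.7152×G + 0.0722×B
L = 0.2126×0.830770 + 0.7152×0.000304 + 0.0722×0.921582
L ≈ 0.243377


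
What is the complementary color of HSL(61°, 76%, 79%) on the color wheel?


Complement = opposite side of color wheel = hue + 180°
H' = (61 + 180) mod 360 = 241°
S and L unchanged.
= HSL(241°, 76%, 79%)


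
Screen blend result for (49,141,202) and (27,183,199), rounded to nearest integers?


Screen: C = 255 - (255-A)×(255-B)/255, rounded to nearest integer
R: 255 - (255-49)×(255-27)/255 = 255 - 46968/255 ≈ 255 - 184.188 = 70.812 → 71
G: 255 - (255-141)×(255-183)/255 = 255 - 8208/255 ≈ 255 - 32.188 = 222.812 → 223
B: 255 - (255-202)×(255-199)/255 = 255 - 2968/255 ≈ 255 - 11.639 = 243.361 → 243
= RGB(71, 223, 243)


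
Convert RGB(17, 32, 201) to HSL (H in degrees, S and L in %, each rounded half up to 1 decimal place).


Normalize: R'=17/255≈0.0667, G'=32/255≈0.1255, B'=201/255≈0.7882
Max=201/255, Min=17/255, Δ=Max-Min=184/255
L = (Max+Min)/2 = (201+17)/510 = 218/510 = 0.42745… → L = 42.7%
L ≤ 0.5 → S = Δ/(Max+Min) = 184/(201+17) = 184/218 = 0.84403… → S = 84.4%
(the 1/255 factors cancel in S and H, so raw channel differences can be used)
Max is B' → H = 60 × ((R-G)/Δ + 4) = 60 × ((17-32)/184 + 4)
  -15/184 + 4 = -0.0815… + 4 = 3.9184…
  H = 60 × 3.9184… = 235.108…° → H = 235.1°
= HSL(235.1°, 84.4%, 42.7%)


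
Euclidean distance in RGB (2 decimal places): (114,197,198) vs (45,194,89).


d = √[(R₁-R₂)² + (G₁-G₂)² + (B₁-B₂)²]
d = √[(114-45)² + (197-194)² + (198-89)²]
d = √[4761 + 9 + 11881]
d = √16651
d ≈ 129.04


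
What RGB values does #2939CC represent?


29 → 41 (R)
39 → 57 (G)
CC → 204 (B)
= RGB(41, 57, 204)


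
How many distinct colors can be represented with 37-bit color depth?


Colors = 2^bits = 2^37
= 137,438,953,472 colors


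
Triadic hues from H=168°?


Triadic: equally spaced at 120° intervals
H1 = 168°
H2 = (168 + 120) mod 360 = 288°
H3 = (168 + 240) mod 360 = 48°
Triadic = 168°, 288°, 48°


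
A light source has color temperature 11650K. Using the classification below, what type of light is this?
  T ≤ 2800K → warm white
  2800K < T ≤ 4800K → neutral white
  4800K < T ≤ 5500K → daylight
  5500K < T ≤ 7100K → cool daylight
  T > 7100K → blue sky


Temperature: 11650K
11650K > 7100K → blue sky
Classification: blue sky


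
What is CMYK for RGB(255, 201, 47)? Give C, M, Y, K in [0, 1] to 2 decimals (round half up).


R'=255/255≈1.0000, G'=201/255≈0.7882, B'=47/255≈0.1843
K = 1 - max(R',G',B') = 1 - 255/255 = 0/255 = 0 → 0.00
(1-R'-K)/(1-K) simplifies to (max-R)/max with max = 255:
C = (255-255)/255 = 0/255 = 0 → 0.00
M = (255-201)/255 = 54/255 = 0.21176… → 0.21
Y = (255-47)/255 = 208/255 = 0.81568… → 0.82
= CMYK(0.00, 0.21, 0.82, 0.00)


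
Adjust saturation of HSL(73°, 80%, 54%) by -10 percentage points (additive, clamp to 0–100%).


Original S = 80%
Adjustment = -10 percentage points
New S = 80 + (-10) = 70
Clamp to [0, 100] → 70
= HSL(73°, 70%, 54%)


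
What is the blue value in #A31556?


Color: #A31556
R = A3 = 163
G = 15 = 21
B = 56 = 86
Blue = 86


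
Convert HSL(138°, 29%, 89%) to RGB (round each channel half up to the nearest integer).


H=138°, S=0.29, L=0.89
C = (1-|2L-1|)×S = (1-|0.78|)×0.29 = 0.0638
H' = H/60 = 138/60 ≈ 2.3000; X = C×(1-|H' mod 2 - 1|) = 0.01914
m = L - C/2 = 0.89 - 0.0319 = 0.8581
Sector ⌊H'⌋ = 2 → (R',G',B') = (0.0, 0.0638, 0.01914)
RGB = ((R'+m)×255, (G'+m)×255, (B'+m)×255) = (218.8155, 235.0845, 223.6962)
Round half up → RGB(219, 235, 224)


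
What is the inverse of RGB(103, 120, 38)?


Invert: (255-R, 255-G, 255-B)
R: 255-103 = 152
G: 255-120 = 135
B: 255-38 = 217
= RGB(152, 135, 217)


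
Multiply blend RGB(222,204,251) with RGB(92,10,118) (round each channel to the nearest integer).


Multiply: C = A×B/255, rounded to nearest integer
R: 222×92/255 = 20424/255 ≈ 80.094 → 80
G: 204×10/255 = 2040/255 ≈ 8.000 → 8
B: 251×118/255 = 29618/255 ≈ 116.149 → 116
= RGB(80, 8, 116)


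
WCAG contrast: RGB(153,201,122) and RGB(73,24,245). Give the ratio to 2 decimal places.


Linearize each sRGB channel c=v/255: c/12.92 if c ≤ 0.04045 else ((c+0.055)/1.055)^2.4
L = 0.2126×R_lin + 0.7152×G_lin + 0.0722×B_lin
Color 1 (153,201,122):
  R=153: 153/255≈0.6000 > 0.04045 → ((0.6000+0.055)/1.055)^2.4 ≈ 0.31855
  G=201: 201/255≈0.7882 > 0.04045 → ((0.7882+0.055)/1.055)^2.4 ≈ 0.58408
  B=122: 122/255≈0.4784 > 0.04045 → ((0.4784+0.055)/1.055)^2.4 ≈ 0.19462
  L1 = 0.2126×0.31855 + 0.7152×0.58408 + 0.0722×0.19462 ≈ 0.49951
Color 2 (73,24,245):
  R=73: 73/255≈0.2863 > 0.04045 → ((0.2863+0.055)/1.055)^2.4 ≈ 0.06663
  G=24: 24/255≈0.0941 > 0.04045 → ((0.0941+0.055)/1.055)^2.4 ≈ 0.00913
  B=245: 245/255≈0.9608 > 0.04045 → ((0.9608+0.055)/1.055)^2.4 ≈ 0.91310
  L2 = 0.2126×0.06663 + 0.7152×0.00913 + 0.0722×0.91310 ≈ 0.08662
Lighter = 0.49951, Darker = 0.08662
Ratio = (L_lighter + 0.05) / (L_darker + 0.05)
Ratio = (0.49951 + 0.05) / (0.08662 + 0.05) = 0.54951 / 0.13662 ≈ 4.0221
Ratio ≈ 4.02:1


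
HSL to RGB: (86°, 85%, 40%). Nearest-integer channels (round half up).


H=86°, S=0.85, L=0.40
C = (1-|2L-1|)×S = (1-|-0.20|)×0.85 = 0.68
H' = H/60 = 86/60 ≈ 1.4333; X = C×(1-|H' mod 2 - 1|) ≈ 0.3853
m = L - C/2 = 0.40 - 0.34 = 0.06
Sector ⌊H'⌋ = 1 → (R',G',B') = (≈0.3853, 0.68, 0.0)
RGB = ((R'+m)×255, (G'+m)×255, (B'+m)×255) = (113.56, 188.7, 15.3)
Round half up → RGB(114, 189, 15)


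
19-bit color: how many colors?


Colors = 2^bits = 2^19
= 524,288 colors


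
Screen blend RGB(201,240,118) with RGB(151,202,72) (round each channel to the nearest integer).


Screen: C = 255 - (255-A)×(255-B)/255, rounded to nearest integer
R: 255 - (255-201)×(255-151)/255 = 255 - 5616/255 ≈ 255 - 22.024 = 232.976 → 233
G: 255 - (255-240)×(255-202)/255 = 255 - 795/255 ≈ 255 - 3.118 = 251.882 → 252
B: 255 - (255-118)×(255-72)/255 = 255 - 25071/255 ≈ 255 - 98.318 = 156.682 → 157
= RGB(233, 252, 157)


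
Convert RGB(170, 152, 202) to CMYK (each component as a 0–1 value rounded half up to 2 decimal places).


R'=170/255≈0.6667, G'=152/255≈0.5961, B'=202/255≈0.7922
K = 1 - max(R',G',B') = 1 - 202/255 = 53/255 = 0.20784… → 0.21
(1-R'-K)/(1-K) simplifies to (max-R)/max with max = 202:
C = (202-170)/202 = 32/202 = 0.15841… → 0.16
M = (202-152)/202 = 50/202 = 0.24752… → 0.25
Y = (202-202)/202 = 0/202 = 0 → 0.00
= CMYK(0.16, 0.25, 0.00, 0.21)


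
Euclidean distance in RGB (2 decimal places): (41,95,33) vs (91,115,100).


d = √[(R₁-R₂)² + (G₁-G₂)² + (B₁-B₂)²]
d = √[(41-91)² + (95-115)² + (33-100)²]
d = √[2500 + 400 + 4489]
d = √7389
d ≈ 85.96


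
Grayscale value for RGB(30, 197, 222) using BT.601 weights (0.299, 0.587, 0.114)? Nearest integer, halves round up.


Gray = 0.299×R + 0.587×G + 0.114×B
Gray = 0.299×30 + 0.587×197 + 0.114×222
Gray = 8.970 + 115.639 + 25.308
Gray = 149.917 → round half up → 150
Gray = 150


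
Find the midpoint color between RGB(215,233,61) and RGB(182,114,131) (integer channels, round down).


Midpoint: each channel = ⌊(C₁+C₂)/2⌋
R: ⌊(215+182)/2⌋ = 198
G: ⌊(233+114)/2⌋ = 173
B: ⌊(61+131)/2⌋ = 96
= RGB(198, 173, 96)


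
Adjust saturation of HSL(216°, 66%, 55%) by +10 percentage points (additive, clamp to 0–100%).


Original S = 66%
Adjustment = +10 percentage points
New S = 66 + (10) = 76
Clamp to [0, 100] → 76
= HSL(216°, 76%, 55%)


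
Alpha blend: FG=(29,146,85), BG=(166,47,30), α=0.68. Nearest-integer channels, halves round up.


C = α×F + (1-α)×B, with 1-α = 0.32
R: 0.68×29 + 0.32×166 = 19.72 + 53.12 = 72.84 → 73
G: 0.68×146 + 0.32×47 = 99.28 + 15.04 = 114.32 → 114
B: 0.68×85 + 0.32×30 = 57.80 + 9.60 = 67.40 → 67
= RGB(73, 114, 67)


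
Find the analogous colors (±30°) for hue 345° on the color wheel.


Base hue: 345°
Left analog: (345 - 30) mod 360 = 315°
Right analog: (345 + 30) mod 360 = 15°
Analogous hues = 315° and 15°


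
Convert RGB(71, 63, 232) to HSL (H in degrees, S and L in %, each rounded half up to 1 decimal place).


Normalize: R'=71/255≈0.2784, G'=63/255≈0.2471, B'=232/255≈0.9098
Max=232/255, Min=63/255, Δ=Max-Min=169/255
L = (Max+Min)/2 = (232+63)/510 = 295/510 = 0.57843… → L = 57.8%
L > 0.5 → S = Δ/(2-Max-Min) = 169/(510-232-63) = 169/215 = 0.78604… → S = 78.6%
(the 1/255 factors cancel in S and H, so raw channel differences can be used)
Max is B' → H = 60 × ((R-G)/Δ + 4) = 60 × ((71-63)/169 + 4)
  8/169 + 4 = 0.0473… + 4 = 4.0473…
  H = 60 × 4.0473… = 242.840…° → H = 242.8°
= HSL(242.8°, 78.6%, 57.8%)


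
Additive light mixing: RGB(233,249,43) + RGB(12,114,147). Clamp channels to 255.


Additive: each channel = min(255, C₁+C₂)
R: 233+12 = 245 → 245
G: 249+114 = 363 → 255
B: 43+147 = 190 → 190
= RGB(245, 255, 190)


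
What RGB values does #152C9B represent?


15 → 21 (R)
2C → 44 (G)
9B → 155 (B)
= RGB(21, 44, 155)


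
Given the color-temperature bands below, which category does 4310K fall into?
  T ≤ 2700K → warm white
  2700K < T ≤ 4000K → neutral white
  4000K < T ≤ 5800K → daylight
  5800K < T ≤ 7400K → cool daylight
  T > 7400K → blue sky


Temperature: 4310K
4000K < 4310K ≤ 5800K → daylight
Classification: daylight


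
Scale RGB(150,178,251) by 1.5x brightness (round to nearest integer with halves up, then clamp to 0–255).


Multiply each channel by 1.5, round half up, clamp to [0, 255]
R: 150×1.5 = 225
G: 178×1.5 = 267 → clamp → 255
B: 251×1.5 = 376.5 → round → 377 → clamp → 255
= RGB(225, 255, 255)


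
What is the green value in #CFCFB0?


Color: #CFCFB0
R = CF = 207
G = CF = 207
B = B0 = 176
Green = 207


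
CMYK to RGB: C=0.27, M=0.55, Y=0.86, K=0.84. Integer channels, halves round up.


R = 255 × (1-C) × (1-K) = 255 × 0.73 × 0.16 = 29.784 → 30
G = 255 × (1-M) × (1-K) = 255 × 0.45 × 0.16 = 18.36 → 18
B = 255 × (1-Y) × (1-K) = 255 × 0.14 × 0.16 = 5.712 → 6
= RGB(30, 18, 6)


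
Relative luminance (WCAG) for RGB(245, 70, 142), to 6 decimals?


Linearize each channel (sRGB transfer function): c = v/255; c_lin = c/12.92 if c ≤ 0.04045, else ((c+0.055)/1.055)^2.4
  R: 245/255 ≈ 0.960784 > 0.04045 → ((0.960784+0.055)/1.055)^2.4 ≈ 0.913099
  G: 70/255 ≈ 0.274510 > 0.04045 → ((0.274510+0.055)/1.055)^2.4 ≈ 0.061246
  B: 142/255 ≈ 0.556863 > 0.04045 → ((0.556863+0.055)/1.055)^2.4 ≈ 0.270498
R_lin = 0.913099, G_lin = 0.061246, B_lin = 0.270498
L = 0.2126×R + 0.7152×G + 0.0722×B
L = 0.2126×0.913099 + 0.7152×0.061246 + 0.0722×0.270498
L ≈ 0.257458


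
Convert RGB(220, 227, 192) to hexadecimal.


R = 220 → DC (hex)
G = 227 → E3 (hex)
B = 192 → C0 (hex)
Hex = #DCE3C0


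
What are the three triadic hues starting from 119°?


Triadic: equally spaced at 120° intervals
H1 = 119°
H2 = (119 + 120) mod 360 = 239°
H3 = (119 + 240) mod 360 = 359°
Triadic = 119°, 239°, 359°


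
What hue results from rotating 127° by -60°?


New hue = (H + rotation) mod 360
New hue = (127 -60) mod 360
= 67 mod 360
= 67°


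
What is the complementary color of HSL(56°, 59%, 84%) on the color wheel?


Complement = opposite side of color wheel = hue + 180°
H' = (56 + 180) mod 360 = 236°
S and L unchanged.
= HSL(236°, 59%, 84%)
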